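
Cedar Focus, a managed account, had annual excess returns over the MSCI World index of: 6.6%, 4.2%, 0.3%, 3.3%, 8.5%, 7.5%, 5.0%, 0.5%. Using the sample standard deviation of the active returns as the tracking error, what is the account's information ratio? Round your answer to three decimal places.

1.475

Mean return r̄ = 35.90 / 8 = 4.4875%
Sample σ = √[Σ(r − r̄)² / 7] = √[64.8288 / 7] = √9.2613 = 3.0432%
IR = r̄ / tracking error = 4.4875 / 3.0432 = 1.4746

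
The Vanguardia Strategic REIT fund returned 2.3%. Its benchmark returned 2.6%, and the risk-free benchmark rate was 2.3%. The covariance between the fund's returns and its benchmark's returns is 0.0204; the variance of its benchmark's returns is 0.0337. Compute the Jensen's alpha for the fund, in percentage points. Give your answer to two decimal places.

-0.18

β = Cov / Var = 0.0204 / 0.0337 = 0.6053
E[R] = Rf + β(Rm − Rf) = 2.3% + 0.6053 × (2.6% − 2.3%) = 2.4816%
α = Rp − E[R] = 2.3% − 2.4816% = -0.1816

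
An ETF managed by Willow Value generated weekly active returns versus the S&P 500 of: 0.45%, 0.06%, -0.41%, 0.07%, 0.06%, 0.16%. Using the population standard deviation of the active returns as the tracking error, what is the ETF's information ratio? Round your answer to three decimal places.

0.257

r̄ = (0.45 + 0.06 − 0.41 + 0.07 + 0.06 + 0.16) / 6 = 0.0650%
Σ(r − r̄)² = (0.45 − 0.0650)² + (0.06 − 0.0650)² + … = 0.3830
population σ = √(0.3830 / 6) = √0.0638 = 0.2526%
IR = r̄ / tracking error = 0.0650 / 0.2526 = 0.2573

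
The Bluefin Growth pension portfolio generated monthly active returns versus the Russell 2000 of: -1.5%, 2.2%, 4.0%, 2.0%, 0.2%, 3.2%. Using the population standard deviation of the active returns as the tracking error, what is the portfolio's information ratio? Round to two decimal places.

0.91

μ = (-1.5 + 2.2 + 4 + 2 + 0.2 + 3.2) / 6 = 10.10 / 6 = 1.6833%
Population σ = √[Σ(r − μ)² / 6] = √[20.3683 / 6] = √3.3947 = 1.8425%
IR = μ / tracking error = 1.6833 / 1.8425 = 0.9136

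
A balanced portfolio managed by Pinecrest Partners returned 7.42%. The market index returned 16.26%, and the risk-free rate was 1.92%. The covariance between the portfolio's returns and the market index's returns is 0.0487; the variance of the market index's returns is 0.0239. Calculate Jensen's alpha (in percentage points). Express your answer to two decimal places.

β = Cov / Var = 0.0487 / 0.0239 = 2.0377
E[R] = Rf + β(Rm − Rf) = 1.92% + 2.0377 × (16.26% − 1.92%) = 31.1406%
α = Rp − E[R] = 7.42% − 31.1406% = -23.7206

-23.72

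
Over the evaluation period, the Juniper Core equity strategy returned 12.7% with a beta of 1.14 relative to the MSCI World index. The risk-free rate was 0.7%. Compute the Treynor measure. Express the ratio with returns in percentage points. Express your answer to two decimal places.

Treynor = (Rp − Rf) / β = (12.7% − 0.7%) / 1.14 = 12.00 / 1.14 = 10.5263

10.53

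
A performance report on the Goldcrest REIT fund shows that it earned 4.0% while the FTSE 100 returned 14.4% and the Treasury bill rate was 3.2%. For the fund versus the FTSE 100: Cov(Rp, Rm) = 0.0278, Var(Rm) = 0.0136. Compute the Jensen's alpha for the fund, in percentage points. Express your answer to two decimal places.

-22.09

β = Cov / Var = 0.0278 / 0.0136 = 2.0441
E[R] = Rf + β(Rm − Rf) = 3.2% + 2.0441 × (14.4% − 3.2%) = 26.0939%
α = Rp − E[R] = 4.0% − 26.0939% = -22.0939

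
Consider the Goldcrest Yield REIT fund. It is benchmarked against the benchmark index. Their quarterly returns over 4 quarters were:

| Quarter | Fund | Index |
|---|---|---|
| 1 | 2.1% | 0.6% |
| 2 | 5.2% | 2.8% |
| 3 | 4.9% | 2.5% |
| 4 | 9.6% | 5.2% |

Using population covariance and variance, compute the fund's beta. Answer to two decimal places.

r̄p = 5.4500%,  r̄m = 2.7750%
Cov = Σ(rp − r̄p)(rm − r̄m) / 4 = 4.3738
Var(rm) = Σ(rm − r̄m)² / 4 = 2.6719
β = Cov / Var = 4.3738 / 2.6719 = 1.6370

1.64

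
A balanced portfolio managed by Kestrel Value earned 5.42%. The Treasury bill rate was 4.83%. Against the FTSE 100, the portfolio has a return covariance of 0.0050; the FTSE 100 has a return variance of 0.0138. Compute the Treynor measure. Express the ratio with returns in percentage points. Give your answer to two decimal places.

1.63

β = Cov / Var = 0.0050 / 0.0138 = 0.3623
Treynor = (Rp − Rf) / β = (5.42% − 4.83%) / 0.3623 = 0.59 / 0.3623 = 1.6285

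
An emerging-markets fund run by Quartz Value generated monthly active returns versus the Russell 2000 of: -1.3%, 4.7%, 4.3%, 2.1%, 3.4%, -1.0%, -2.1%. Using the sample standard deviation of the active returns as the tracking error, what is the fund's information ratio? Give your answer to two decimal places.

0.50

r̄ = (-1.3 + 4.7 + 4.3 + 2.1 + 3.4 − 1 − 2.1) / 7 = 10.10 / 7 = 1.4429%
Σ(r − r̄)² = 49.0771; sample σ = √(49.0771/6) = 2.8600%
IR = r̄ / tracking error = 1.4429 / 2.8600 = 0.5045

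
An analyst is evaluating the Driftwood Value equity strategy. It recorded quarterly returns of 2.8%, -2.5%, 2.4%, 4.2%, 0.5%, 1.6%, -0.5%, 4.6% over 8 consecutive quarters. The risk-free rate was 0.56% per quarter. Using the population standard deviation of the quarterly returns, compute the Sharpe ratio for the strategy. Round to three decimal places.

μ = (2.8 − 2.5 + 2.4 + 4.2 + 0.5 + 1.6 − 0.5 + 4.6) / 8 = 1.6375%
Population σ = √[Σ(r − μ)² / 8] = √[40.2588 / 8] = √5.0324 = 2.2433%
Sharpe = (μ − rf) / σ = (1.6375 − 0.56) / 2.2433 = 1.0775 / 2.2433 = 0.4803

0.480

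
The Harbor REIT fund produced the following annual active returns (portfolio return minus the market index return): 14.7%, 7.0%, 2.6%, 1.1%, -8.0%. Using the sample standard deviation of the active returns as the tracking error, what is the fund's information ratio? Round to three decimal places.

Mean return r̄ = 17.40 / 5 = 3.4800%
Sample σ = √[Σ(r − r̄)² / 4] = √[276.5080 / 4] = √69.1270 = 8.3143%
IR = r̄ / tracking error = 3.4800 / 8.3143 = 0.4186

0.419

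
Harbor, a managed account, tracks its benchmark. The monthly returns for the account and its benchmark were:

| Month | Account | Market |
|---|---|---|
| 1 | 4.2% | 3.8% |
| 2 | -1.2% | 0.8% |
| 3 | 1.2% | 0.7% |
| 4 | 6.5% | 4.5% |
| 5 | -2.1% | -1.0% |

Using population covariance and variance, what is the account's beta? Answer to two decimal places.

r̄p = 1.7200%,  r̄m = 1.7600%
Cov = Σ(rp − r̄p)(rm − r̄m) / 5 = 6.4108
Var(rm) = Σ(rm − r̄m)² / 5 = 4.2664
β = Cov / Var = 6.4108 / 4.2664 = 1.5026

1.50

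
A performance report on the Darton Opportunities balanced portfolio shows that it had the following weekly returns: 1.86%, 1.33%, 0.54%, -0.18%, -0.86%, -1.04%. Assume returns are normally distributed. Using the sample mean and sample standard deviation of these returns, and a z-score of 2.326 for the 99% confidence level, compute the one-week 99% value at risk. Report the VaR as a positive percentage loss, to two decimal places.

2.46

μ = (1.86 + 1.33 + 0.54 − 0.18 − 0.86 − 1.04) / 6 = 1.650 / 6 = 0.2750%
Σ(r − μ)² = 6.9200; sample σ = √(6.9200/5) = 1.1764%
VaR = −(μ − z·σ) = −(0.2750 − 2.326 × 1.1764) = −(-2.4613) = 2.4613%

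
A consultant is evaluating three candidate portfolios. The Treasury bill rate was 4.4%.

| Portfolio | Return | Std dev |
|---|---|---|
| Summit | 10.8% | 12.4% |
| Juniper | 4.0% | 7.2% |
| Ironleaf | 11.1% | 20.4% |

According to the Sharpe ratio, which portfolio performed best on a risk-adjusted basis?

Summit

Summit: Sharpe ratio = (10.8% − 4.4%) / 12.4% = 0.516
Juniper: Sharpe ratio = (4.0% − 4.4%) / 7.2% = -0.056
Ironleaf: Sharpe ratio = (11.1% − 4.4%) / 20.4% = 0.328
Highest: Summit (0.516).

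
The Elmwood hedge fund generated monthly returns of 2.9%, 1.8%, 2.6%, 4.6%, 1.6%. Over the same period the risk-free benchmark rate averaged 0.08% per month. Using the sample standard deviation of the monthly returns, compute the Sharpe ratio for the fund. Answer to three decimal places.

Mean return μ = 13.50 / 5 = 2.7000%
Sample std dev = √[5.6800 / 4] = 1.1916%
Sharpe = (μ − rf) / σ = (2.7000 − 0.08) / 1.1916 = 2.6200 / 1.1916 = 2.1987

2.199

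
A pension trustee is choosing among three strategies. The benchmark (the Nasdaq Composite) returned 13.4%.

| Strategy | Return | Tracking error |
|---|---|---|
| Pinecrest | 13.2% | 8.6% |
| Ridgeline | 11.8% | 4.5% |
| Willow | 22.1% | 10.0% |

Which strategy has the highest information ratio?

Willow

Pinecrest: IR = (13.2% − 13.4%) / 8.6% = -0.023
Ridgeline: IR = (11.8% − 13.4%) / 4.5% = -0.356
Willow: IR = (22.1% − 13.4%) / 10.0% = 0.870
Highest: Willow (0.870).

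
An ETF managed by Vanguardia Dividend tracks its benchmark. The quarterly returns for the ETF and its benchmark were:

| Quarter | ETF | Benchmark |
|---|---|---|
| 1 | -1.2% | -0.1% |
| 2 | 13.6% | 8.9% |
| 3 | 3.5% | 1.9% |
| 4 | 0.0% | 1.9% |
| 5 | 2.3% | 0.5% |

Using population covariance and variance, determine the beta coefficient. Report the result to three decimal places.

r̄p = 3.6400%,  r̄m = 2.6200%
Cov = Σ(rp − r̄p)(rm − r̄m) / 5 = 16.2552
Var(rm) = Σ(rm − r̄m)² / 5 = 10.4736
β = Cov / Var = 16.2552 / 10.4736 = 1.5520

1.552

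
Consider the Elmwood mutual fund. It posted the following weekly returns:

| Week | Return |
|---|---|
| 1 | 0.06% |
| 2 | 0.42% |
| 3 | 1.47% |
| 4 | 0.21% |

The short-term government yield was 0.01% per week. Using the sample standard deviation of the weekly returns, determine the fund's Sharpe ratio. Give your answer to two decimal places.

r̄ = (0.06 + 0.42 + 1.47 + 0.21) / 4 = 0.5400%
Σ(r − r̄)² = 1.2186; sample σ = √(1.2186/3) = 0.6373%
Sharpe = (r̄ − rf) / σ = (0.5400 − 0.01) / 0.6373 = 0.5300 / 0.6373 = 0.8316

0.83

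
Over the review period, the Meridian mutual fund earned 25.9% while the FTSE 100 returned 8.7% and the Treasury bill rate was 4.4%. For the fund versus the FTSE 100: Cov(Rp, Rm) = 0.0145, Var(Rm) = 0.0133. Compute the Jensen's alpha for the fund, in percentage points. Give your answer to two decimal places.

β = Cov / Var = 0.0145 / 0.0133 = 1.0902
E[R] = Rf + β(Rm − Rf) = 4.4% + 1.0902 × (8.7% − 4.4%) = 9.0879%
α = Rp − E[R] = 25.9% − 9.0879% = 16.8121

16.81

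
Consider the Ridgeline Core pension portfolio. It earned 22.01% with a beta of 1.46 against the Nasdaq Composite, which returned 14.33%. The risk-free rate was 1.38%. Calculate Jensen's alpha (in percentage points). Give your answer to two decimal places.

CAPM expected return = Rf + β(Rm − Rf) = 1.38% + 1.46 × (14.33% − 1.38%) = 1.38 + 1.46 × 12.95 = 20.2870%
Jensen's α = Rp − E[R] = 22.01% − 20.2870% = 1.7230

1.72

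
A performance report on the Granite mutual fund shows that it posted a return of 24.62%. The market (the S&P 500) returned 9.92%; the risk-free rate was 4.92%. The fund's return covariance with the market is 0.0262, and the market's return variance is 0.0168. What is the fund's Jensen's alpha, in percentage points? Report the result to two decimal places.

11.90

β = Cov / Var = 0.0262 / 0.0168 = 1.5595
E[R] = Rf + β(Rm − Rf) = 4.92% + 1.5595 × (9.92% − 4.92%) = 12.7175%
α = Rp − E[R] = 24.62% − 12.7175% = 11.9025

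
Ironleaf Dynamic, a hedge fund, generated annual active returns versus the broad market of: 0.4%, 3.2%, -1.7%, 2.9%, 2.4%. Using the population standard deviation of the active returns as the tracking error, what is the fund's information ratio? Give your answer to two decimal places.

0.78

Mean return r̄ = 7.20 / 5 = 1.4400%
Σ(r − r̄)² = 17.0920; population σ = √(17.0920/5) = 1.8489%
IR = r̄ / tracking error = 1.4400 / 1.8489 = 0.7788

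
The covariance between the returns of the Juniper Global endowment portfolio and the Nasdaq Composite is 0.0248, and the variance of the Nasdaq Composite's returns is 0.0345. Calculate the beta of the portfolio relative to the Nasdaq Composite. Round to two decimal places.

β = Cov(Rp, Rm) / Var(Rm) = 0.0248 / 0.0345 = 0.7188

0.72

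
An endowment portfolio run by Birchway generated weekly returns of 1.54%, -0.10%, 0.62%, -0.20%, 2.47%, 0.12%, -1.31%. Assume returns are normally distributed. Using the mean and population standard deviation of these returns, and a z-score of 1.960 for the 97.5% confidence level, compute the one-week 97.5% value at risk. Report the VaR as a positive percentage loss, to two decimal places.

Mean return r̄ = 3.140 / 7 = 0.4486%
Σ(r − r̄)² = (1.54 − 0.4486)² + (-0.1 − 0.4486)² + (0.62 − 0.4486)² + … = 9.2289
σ = √[9.2289 / 7] = 1.1482%
VaR = −(r̄ − z·σ) = −(0.4486 − 1.960 × 1.1482) = −(-1.8019) = 1.8019%

1.80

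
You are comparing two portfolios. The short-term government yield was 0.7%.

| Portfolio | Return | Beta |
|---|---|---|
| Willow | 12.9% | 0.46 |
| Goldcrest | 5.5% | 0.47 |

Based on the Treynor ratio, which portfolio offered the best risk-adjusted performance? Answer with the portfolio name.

Willow

Willow: Treynor = (12.9% − 0.7%) / 0.46 = 26.522
Goldcrest: Treynor = (5.5% − 0.7%) / 0.47 = 10.213
Highest: Willow (26.522).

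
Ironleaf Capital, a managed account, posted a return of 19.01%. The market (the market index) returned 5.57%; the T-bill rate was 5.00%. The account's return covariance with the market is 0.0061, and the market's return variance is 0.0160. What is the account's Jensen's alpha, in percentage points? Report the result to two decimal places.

13.79

β = Cov / Var = 0.0061 / 0.0160 = 0.3813
E[R] = Rf + β(Rm − Rf) = 5.00% + 0.3813 × (5.57% − 5.00%) = 5.2173%
α = Rp − E[R] = 19.01% − 5.2173% = 13.7927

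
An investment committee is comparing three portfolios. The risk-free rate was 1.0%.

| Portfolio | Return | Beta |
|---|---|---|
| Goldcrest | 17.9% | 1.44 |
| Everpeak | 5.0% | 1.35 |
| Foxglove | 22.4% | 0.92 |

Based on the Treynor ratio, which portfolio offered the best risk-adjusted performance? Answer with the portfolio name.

Foxglove

Goldcrest: Treynor = (17.9% − 1.0%) / 1.44 = 11.736
Everpeak: Treynor = (5.0% − 1.0%) / 1.35 = 2.963
Foxglove: Treynor = (22.4% − 1.0%) / 0.92 = 23.261
Highest: Foxglove (23.261).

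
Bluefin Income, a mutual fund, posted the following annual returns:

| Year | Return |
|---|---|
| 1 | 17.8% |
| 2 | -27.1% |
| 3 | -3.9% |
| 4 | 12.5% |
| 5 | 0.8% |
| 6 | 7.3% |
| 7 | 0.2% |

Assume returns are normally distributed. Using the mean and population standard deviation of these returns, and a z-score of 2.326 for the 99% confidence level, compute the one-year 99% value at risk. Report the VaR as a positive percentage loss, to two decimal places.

r̄ = (17.8 − 27.1 − 3.9 + 12.5 + 0.8 + 7.3 + 0.2) / 7 = 7.60 / 7 = 1.0857%
Σ(r − r̄)² = (17.8 − 1.0857)² + (-27.1 − 1.0857)² + … = 1268.4286
population σ = √(1268.4286 / 7) = √181.2041 = 13.4612%
VaR = −(r̄ − z·σ) = −(1.0857 − 2.326 × 13.4612) = −(-30.2251) = 30.2251%

30.23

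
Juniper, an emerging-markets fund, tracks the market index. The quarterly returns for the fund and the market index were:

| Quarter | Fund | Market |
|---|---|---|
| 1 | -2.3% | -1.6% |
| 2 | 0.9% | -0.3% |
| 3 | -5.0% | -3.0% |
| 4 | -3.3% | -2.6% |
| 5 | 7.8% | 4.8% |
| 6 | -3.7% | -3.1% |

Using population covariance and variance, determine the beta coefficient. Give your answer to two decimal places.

r̄p = -0.9333%,  r̄m = -0.9667%
Cov = Σ(rp − r̄p)(rm − r̄m) / 6 = 11.7478
Var(rm) = Σ(rm − r̄m)² / 6 = 7.5756
β = Cov / Var = 11.7478 / 7.5756 = 1.5507

1.55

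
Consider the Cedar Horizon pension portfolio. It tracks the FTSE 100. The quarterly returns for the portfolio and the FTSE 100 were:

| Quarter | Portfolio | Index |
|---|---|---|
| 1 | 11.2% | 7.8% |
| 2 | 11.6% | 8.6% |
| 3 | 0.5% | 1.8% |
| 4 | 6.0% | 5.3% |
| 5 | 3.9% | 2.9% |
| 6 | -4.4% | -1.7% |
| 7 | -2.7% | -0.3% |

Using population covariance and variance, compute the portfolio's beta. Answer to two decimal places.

1.61

r̄p = 3.7286%,  r̄m = 3.4857%
Cov = Σ(rp − r̄p)(rm − r̄m) / 7 = 21.2061
Var(rm) = Σ(rm − r̄m)² / 7 = 13.2098
β = Cov / Var = 21.2061 / 13.2098 = 1.6053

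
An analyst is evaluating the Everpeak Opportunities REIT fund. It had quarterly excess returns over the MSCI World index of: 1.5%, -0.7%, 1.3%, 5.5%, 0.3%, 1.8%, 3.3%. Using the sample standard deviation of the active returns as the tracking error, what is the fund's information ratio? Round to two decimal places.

0.91

r̄ = (1.5 − 0.7 + 1.3 + 5.5 + 0.3 + 1.8 + 3.3) / 7 = 1.8571%
Σ(r − r̄)² = 24.7571; sample σ = √(24.7571/6) = 2.0313%
IR = r̄ / tracking error = 1.8571 / 2.0313 = 0.9142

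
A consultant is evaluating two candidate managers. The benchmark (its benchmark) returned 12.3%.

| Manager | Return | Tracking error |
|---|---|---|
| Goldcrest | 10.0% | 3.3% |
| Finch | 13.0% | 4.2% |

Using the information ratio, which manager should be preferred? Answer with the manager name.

Finch

Goldcrest: IR = (10.0% − 12.3%) / 3.3% = -0.697
Finch: IR = (13.0% − 12.3%) / 4.2% = 0.167
Highest: Finch (0.167).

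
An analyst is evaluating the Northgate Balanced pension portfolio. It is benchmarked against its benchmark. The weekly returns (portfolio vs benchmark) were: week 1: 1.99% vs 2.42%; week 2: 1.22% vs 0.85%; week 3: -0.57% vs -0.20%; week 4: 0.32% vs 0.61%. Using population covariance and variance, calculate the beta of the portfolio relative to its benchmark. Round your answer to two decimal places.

0.95

r̄p = 0.7400%,  r̄m = 0.9200%
Cov = Σ(rp − r̄p)(rm − r̄m) / 4 = 0.8597
Var(rm) = Σ(rm − r̄m)² / 4 = 0.9014
β = Cov / Var = 0.8597 / 0.9014 = 0.9537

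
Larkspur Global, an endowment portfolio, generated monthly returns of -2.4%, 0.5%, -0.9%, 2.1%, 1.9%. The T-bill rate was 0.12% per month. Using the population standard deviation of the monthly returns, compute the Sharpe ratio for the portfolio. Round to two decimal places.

Mean return μ = 1.20 / 5 = 0.2400%
Σ(r − μ)² = (-2.4 − 0.2400)² + (0.5 − 0.2400)² + (-0.9 − 0.2400)² + … = 14.5520
σ = √[14.5520 / 5] = 1.7060%
Sharpe = (μ − rf) / σ = (0.2400 − 0.12) / 1.7060 = 0.1200 / 1.7060 = 0.0703

0.07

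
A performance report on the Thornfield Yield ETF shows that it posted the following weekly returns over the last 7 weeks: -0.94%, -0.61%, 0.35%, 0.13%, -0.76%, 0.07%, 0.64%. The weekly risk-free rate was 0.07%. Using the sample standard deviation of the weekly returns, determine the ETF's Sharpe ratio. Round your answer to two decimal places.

r̄ = (-0.94 − 0.61 + 0.35 + 0.13 − 0.76 + 0.07 + 0.64) / 7 = -0.1600%
Σ(r − r̄)² = 2.2080; sample σ = √(2.2080/6) = 0.6066%
Sharpe = (r̄ − rf) / σ = (-0.1600 − 0.07) / 0.6066 = -0.2300 / 0.6066 = -0.3792

-0.38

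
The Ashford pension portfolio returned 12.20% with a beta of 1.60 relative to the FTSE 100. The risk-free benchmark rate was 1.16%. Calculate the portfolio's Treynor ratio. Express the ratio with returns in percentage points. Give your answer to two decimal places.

6.90

Treynor = (Rp − Rf) / β = (12.20% − 1.16%) / 1.60 = 11.04 / 1.60 = 6.9000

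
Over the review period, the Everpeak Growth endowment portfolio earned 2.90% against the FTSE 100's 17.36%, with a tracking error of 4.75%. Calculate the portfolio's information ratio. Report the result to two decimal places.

IR = (Rp − Rb) / TE = (2.90% − 17.36%) / 4.75% = -14.46% / 4.75% = -3.0442

-3.04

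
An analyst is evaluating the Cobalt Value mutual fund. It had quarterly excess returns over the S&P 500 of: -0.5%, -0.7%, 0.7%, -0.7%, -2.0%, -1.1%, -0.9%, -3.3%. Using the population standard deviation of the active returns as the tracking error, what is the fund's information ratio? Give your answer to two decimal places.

μ = (-0.5 − 0.7 + 0.7 − 0.7 − 2 − 1.1 − 0.9 − 3.3) / 8 = -8.50 / 8 = -1.0625%
Population σ = √[Σ(r − μ)² / 8] = √[9.5988 / 8] = √1.1999 = 1.0954%
IR = μ / tracking error = -1.0625 / 1.0954 = -0.9700

-0.97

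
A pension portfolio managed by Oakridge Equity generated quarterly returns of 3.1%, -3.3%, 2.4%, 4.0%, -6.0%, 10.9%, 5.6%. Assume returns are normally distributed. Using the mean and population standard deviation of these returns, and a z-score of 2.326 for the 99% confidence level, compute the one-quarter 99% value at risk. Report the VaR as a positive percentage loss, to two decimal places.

9.69

r̄ = (3.1 − 3.3 + 2.4 + 4 − 6 + 10.9 + 5.6) / 7 = 16.70 / 7 = 2.3857%
Σ(r − r̄)² = 188.5886; population σ = √(188.5886/7) = 5.1905%
VaR = −(r̄ − z·σ) = −(2.3857 − 2.326 × 5.1905) = −(-9.6874) = 9.6874%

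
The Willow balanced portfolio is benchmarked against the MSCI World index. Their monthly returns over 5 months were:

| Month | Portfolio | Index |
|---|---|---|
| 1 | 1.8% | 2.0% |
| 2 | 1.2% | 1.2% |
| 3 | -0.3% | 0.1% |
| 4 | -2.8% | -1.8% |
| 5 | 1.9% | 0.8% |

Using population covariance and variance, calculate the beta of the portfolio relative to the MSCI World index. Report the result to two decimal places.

1.30

r̄p = 0.3600%,  r̄m = 0.4600%
Cov = Σ(rp − r̄p)(rm − r̄m) / 5 = 2.1484
Var(rm) = Σ(rm − r̄m)² / 5 = 1.6544
β = Cov / Var = 2.1484 / 1.6544 = 1.2986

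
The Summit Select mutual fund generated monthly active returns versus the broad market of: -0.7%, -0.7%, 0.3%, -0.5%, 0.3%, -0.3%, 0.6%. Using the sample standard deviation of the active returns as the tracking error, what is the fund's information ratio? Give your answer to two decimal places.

μ = (-0.7 − 0.7 + 0.3 − 0.5 + 0.3 − 0.3 + 0.6) / 7 = -0.1429%
Sample σ = √[Σ(r − μ)² / 6] = √[1.7171 / 6] = √0.2862 = 0.5350%
IR = μ / tracking error = -0.1429 / 0.5350 = -0.2671

-0.27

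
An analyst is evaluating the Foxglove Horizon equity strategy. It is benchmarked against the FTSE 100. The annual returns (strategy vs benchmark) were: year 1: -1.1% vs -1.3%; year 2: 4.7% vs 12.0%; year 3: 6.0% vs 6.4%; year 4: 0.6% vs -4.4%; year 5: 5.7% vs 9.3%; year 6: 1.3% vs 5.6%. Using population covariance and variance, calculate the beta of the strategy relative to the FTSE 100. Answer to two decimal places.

r̄p = 2.8667%,  r̄m = 4.6000%
Cov = Σ(rp − r̄p)(rm − r̄m) / 6 = 12.4600
Var(rm) = Σ(rm − r̄m)² / 6 = 32.8167
β = Cov / Var = 12.4600 / 32.8167 = 0.3797

0.38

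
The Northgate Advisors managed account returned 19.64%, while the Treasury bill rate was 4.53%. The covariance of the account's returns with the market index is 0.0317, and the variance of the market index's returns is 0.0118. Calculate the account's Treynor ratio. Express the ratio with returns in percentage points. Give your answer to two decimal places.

5.62

β = Cov / Var = 0.0317 / 0.0118 = 2.6864
Treynor = (Rp − Rf) / β = (19.64% − 4.53%) / 2.6864 = 15.11 / 2.6864 = 5.6246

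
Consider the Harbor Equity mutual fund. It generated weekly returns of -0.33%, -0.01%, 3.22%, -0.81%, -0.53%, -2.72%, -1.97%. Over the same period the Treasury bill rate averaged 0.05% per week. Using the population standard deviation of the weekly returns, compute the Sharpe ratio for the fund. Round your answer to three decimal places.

Mean return r̄ = -3.150 / 7 = -0.4500%
Σ(r − r̄)² = 21.2762; population σ = √(21.2762/7) = 1.7434%
Sharpe = (r̄ − rf) / σ = (-0.4500 − 0.05) / 1.7434 = -0.5000 / 1.7434 = -0.2868

-0.287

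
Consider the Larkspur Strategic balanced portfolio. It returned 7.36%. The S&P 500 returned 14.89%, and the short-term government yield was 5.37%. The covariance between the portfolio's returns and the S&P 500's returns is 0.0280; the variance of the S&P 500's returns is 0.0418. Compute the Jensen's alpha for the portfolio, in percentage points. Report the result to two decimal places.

β = Cov / Var = 0.0280 / 0.0418 = 0.6699
E[R] = Rf + β(Rm − Rf) = 5.37% + 0.6699 × (14.89% − 5.37%) = 11.7474%
α = Rp − E[R] = 7.36% − 11.7474% = -4.3874

-4.39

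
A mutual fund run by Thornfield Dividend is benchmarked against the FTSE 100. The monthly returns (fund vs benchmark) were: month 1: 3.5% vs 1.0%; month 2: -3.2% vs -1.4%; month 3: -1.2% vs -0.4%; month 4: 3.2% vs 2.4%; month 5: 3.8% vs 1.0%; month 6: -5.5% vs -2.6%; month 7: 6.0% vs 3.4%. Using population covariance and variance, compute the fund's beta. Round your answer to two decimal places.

r̄p = 0.9429%,  r̄m = 0.4857%
Cov = Σ(rp − r̄p)(rm − r̄m) / 7 = 7.3478
Var(rm) = Σ(rm − r̄m)² / 7 = 3.7927
β = Cov / Var = 7.3478 / 3.7927 = 1.9374

1.94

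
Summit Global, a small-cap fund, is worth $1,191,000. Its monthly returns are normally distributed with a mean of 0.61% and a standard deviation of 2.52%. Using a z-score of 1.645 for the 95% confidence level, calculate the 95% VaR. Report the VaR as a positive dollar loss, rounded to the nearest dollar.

$42,107

Return at the 95% tail: μ − z·σ = 0.61% − 1.645 × 2.52% = 0.61 − 4.1454 = -3.5354%
VaR = −(-3.5354%) × $1,191,000 = 3.5354% × $1,191,000 = $42,107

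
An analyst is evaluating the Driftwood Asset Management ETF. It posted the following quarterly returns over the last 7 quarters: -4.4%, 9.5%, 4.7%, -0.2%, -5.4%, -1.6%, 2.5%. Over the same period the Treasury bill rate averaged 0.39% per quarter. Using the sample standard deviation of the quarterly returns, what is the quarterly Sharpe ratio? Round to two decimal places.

Mean return r̄ = 5.10 / 7 = 0.7286%
Sample std dev = √[165.9943 / 6] = 5.2598%
Sharpe = (r̄ − rf) / σ = (0.7286 − 0.39) / 5.2598 = 0.3386 / 5.2598 = 0.0644

0.06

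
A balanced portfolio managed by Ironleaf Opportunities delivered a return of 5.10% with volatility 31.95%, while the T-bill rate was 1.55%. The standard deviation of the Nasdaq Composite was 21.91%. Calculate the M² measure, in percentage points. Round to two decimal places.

Sharpe = (Rp − Rf) / σp = (5.10% − 1.55%) / 31.95% = 0.1111
M² = Rf + Sharpe × σm = 1.55% + 0.1111 × 21.91% = 3.9842%

3.98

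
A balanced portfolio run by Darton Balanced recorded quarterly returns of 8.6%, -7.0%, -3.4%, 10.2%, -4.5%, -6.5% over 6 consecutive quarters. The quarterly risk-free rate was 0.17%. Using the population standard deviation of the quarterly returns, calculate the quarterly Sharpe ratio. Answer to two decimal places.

r̄ = (8.6 − 7 − 3.4 + 10.2 − 4.5 − 6.5) / 6 = -0.4333%
Σ(r − r̄)² = (8.6 − (-0.4333))² + (-7 − (-0.4333))² + (-3.4 − (-0.4333))² + … = 299.9333
σ = √[299.9333 / 6] = 7.0703%
Sharpe = (r̄ − rf) / σ = (-0.4333 − 0.17) / 7.0703 = -0.6033 / 7.0703 = -0.0853

-0.09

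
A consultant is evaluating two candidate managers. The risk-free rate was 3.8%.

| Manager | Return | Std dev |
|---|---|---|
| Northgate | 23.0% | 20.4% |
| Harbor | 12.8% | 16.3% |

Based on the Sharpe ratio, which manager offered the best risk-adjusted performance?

Northgate: Sharpe ratio = (23.0% − 3.8%) / 20.4% = 0.941
Harbor: Sharpe ratio = (12.8% − 3.8%) / 16.3% = 0.552
Highest: Northgate (0.941).

Northgate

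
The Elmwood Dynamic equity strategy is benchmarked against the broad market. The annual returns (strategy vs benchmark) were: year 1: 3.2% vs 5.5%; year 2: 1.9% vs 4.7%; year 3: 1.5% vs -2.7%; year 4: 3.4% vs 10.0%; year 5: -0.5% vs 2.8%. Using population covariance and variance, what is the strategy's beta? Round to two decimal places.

r̄p = 1.9000%,  r̄m = 4.0600%
Cov = Σ(rp − r̄p)(rm − r̄m) / 5 = 3.3020
Var(rm) = Σ(rm − r̄m)² / 5 = 17.0104
β = Cov / Var = 3.3020 / 17.0104 = 0.1941

0.19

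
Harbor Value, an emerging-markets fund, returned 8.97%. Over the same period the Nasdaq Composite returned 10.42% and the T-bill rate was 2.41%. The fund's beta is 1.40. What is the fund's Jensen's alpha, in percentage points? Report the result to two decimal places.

-4.65

CAPM expected return = Rf + β(Rm − Rf) = 2.41% + 1.40 × (10.42% − 2.41%) = 2.41 + 1.40 × 8.01 = 13.6240%
Jensen's α = Rp − E[R] = 8.97% − 13.6240% = -4.6540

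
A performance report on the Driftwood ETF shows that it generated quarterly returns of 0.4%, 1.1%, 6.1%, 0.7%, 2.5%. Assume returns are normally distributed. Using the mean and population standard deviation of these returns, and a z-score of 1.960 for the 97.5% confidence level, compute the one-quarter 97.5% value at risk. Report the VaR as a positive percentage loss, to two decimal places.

1.95

Mean return r̄ = 10.80 / 5 = 2.1600%
Population std dev = √[21.9920 / 5] = 2.0972%
VaR = −(r̄ − z·σ) = −(2.1600 − 1.960 × 2.0972) = −(-1.9505) = 1.9505%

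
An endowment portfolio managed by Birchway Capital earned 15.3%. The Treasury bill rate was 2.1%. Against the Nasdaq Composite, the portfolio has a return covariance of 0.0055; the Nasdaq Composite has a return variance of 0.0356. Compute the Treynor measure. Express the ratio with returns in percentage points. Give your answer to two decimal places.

β = Cov / Var = 0.0055 / 0.0356 = 0.1545
Treynor = (Rp − Rf) / β = (15.3% − 2.1%) / 0.1545 = 13.20 / 0.1545 = 85.4369

85.44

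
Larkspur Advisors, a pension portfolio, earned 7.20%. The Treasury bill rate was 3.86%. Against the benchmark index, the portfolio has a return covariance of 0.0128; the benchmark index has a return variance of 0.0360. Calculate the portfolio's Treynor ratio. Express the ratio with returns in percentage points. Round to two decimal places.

9.39

β = Cov / Var = 0.0128 / 0.0360 = 0.3556
Treynor = (Rp − Rf) / β = (7.20% − 3.86%) / 0.3556 = 3.34 / 0.3556 = 9.3926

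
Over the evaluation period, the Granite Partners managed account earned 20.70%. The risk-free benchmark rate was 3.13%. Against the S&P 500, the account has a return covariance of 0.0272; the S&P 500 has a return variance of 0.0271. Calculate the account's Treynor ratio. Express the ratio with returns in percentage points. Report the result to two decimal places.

β = Cov / Var = 0.0272 / 0.0271 = 1.0037
Treynor = (Rp − Rf) / β = (20.70% − 3.13%) / 1.0037 = 17.57 / 1.0037 = 17.5052

17.51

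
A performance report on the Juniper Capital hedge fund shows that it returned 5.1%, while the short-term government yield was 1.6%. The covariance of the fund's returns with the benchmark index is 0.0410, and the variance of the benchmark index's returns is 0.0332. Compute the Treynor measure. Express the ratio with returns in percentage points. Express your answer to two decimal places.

β = Cov / Var = 0.0410 / 0.0332 = 1.2349
Treynor = (Rp − Rf) / β = (5.1% − 1.6%) / 1.2349 = 3.50 / 1.2349 = 2.8342

2.83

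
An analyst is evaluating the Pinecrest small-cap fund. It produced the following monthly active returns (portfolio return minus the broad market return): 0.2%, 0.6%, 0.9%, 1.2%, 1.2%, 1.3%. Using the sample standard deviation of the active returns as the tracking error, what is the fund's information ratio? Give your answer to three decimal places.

r̄ = (0.2 + 0.6 + 0.9 + 1.2 + 1.2 + 1.3) / 6 = 0.9000%
Σ(r − r̄)² = 0.9200; sample σ = √(0.9200/5) = 0.4290%
IR = r̄ / tracking error = 0.9000 / 0.4290 = 2.0979

2.098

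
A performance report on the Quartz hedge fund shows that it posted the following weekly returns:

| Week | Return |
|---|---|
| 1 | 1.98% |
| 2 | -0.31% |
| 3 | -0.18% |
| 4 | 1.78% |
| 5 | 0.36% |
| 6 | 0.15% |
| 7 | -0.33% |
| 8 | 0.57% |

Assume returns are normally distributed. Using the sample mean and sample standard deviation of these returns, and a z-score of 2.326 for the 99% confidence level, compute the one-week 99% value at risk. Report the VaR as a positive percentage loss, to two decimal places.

1.61

Mean return r̄ = 4.020 / 8 = 0.5025%
Sample std dev = √[5.7832 / 7] = 0.9089%
VaR = −(r̄ − z·σ) = −(0.5025 − 2.326 × 0.9089) = −(-1.6116) = 1.6116%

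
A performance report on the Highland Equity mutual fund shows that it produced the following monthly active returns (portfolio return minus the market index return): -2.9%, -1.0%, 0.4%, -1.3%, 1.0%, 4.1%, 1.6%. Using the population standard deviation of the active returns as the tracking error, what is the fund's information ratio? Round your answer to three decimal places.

μ = (-2.9 − 1 + 0.4 − 1.3 + 1 + 4.1 + 1.6) / 7 = 1.90 / 7 = 0.2714%
Population σ = √[Σ(r − μ)² / 7] = √[31.1143 / 7] = √4.4449 = 2.1083%
IR = μ / tracking error = 0.2714 / 2.1083 = 0.1287

0.129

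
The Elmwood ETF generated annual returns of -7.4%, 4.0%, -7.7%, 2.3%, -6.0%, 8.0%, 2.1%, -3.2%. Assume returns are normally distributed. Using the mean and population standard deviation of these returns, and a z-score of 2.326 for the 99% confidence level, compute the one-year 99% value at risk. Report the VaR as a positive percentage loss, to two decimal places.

Mean return μ = -7.90 / 8 = -0.9875%
Population std dev = √[242.1888 / 8] = 5.5021%
VaR = −(μ − z·σ) = −(-0.9875 − 2.326 × 5.5021) = −(-13.7854) = 13.7854%

13.79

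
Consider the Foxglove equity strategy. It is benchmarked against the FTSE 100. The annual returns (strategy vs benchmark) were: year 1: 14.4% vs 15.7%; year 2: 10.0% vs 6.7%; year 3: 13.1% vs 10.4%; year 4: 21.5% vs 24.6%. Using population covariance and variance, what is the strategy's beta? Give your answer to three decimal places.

r̄p = 14.7500%,  r̄m = 14.3500%
Cov = Σ(rp − r̄p)(rm − r̄m) / 4 = 27.8925
Var(rm) = Σ(rm − r̄m)² / 4 = 45.2525
β = Cov / Var = 27.8925 / 45.2525 = 0.6164

0.616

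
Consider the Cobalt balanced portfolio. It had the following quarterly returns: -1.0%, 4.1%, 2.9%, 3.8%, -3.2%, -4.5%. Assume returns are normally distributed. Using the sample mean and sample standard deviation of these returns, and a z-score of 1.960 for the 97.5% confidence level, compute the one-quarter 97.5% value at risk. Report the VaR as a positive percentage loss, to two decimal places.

7.01

r̄ = (-1 + 4.1 + 2.9 + 3.8 − 3.2 − 4.5) / 6 = 0.3500%
Σ(r − r̄)² = (-1 − 0.3500)² + (4.1 − 0.3500)² + (2.9 − 0.3500)² + … = 70.4150
sample σ = √(70.4150 / 5) = √14.0830 = 3.7527%
VaR = −(r̄ − z·σ) = −(0.3500 − 1.960 × 3.7527) = −(-7.0053) = 7.0053%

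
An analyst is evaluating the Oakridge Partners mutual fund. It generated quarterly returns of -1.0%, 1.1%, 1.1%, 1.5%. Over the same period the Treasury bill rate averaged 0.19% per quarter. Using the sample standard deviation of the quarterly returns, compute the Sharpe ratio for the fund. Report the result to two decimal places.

0.43

μ = (-1 + 1.1 + 1.1 + 1.5) / 4 = 2.70 / 4 = 0.6750%
Sample std dev = √[3.8475 / 3] = 1.1325%
Sharpe = (μ − rf) / σ = (0.6750 − 0.19) / 1.1325 = 0.4850 / 1.1325 = 0.4283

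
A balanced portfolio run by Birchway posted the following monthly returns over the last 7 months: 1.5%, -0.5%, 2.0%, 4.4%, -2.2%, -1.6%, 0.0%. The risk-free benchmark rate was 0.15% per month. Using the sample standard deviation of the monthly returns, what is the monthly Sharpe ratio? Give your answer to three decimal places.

0.159

r̄ = (1.5 − 0.5 + 2 + 4.4 − 2.2 − 1.6 + 0) / 7 = 0.5143%
Σ(r − r̄)² = (1.5 − 0.5143)² + (-0.5 − 0.5143)² + … = 31.4086
sample σ = √(31.4086 / 6) = √5.2348 = 2.2880%
Sharpe = (r̄ − rf) / σ = (0.5143 − 0.15) / 2.2880 = 0.3643 / 2.2880 = 0.1592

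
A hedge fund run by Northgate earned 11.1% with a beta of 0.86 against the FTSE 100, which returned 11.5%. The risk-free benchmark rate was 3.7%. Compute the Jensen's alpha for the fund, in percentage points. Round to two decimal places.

0.69

CAPM expected return = Rf + β(Rm − Rf) = 3.7% + 0.86 × (11.5% − 3.7%) = 3.7 + 0.86 × 7.80 = 10.4080%
Jensen's α = Rp − E[R] = 11.1% − 10.4080% = 0.6920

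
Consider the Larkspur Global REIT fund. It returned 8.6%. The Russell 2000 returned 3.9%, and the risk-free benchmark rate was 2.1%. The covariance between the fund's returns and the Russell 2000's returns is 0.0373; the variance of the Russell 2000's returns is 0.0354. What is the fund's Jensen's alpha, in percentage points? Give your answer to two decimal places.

4.60

β = Cov / Var = 0.0373 / 0.0354 = 1.0537
E[R] = Rf + β(Rm − Rf) = 2.1% + 1.0537 × (3.9% − 2.1%) = 3.9967%
α = Rp − E[R] = 8.6% − 3.9967% = 4.6033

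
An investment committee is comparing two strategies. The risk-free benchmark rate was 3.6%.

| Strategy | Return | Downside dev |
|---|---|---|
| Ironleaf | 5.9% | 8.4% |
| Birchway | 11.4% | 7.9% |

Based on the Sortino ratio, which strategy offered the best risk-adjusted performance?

Birchway

Ironleaf: Sortino ratio = (5.9% − 3.6%) / 8.4% = 0.274
Birchway: Sortino ratio = (11.4% − 3.6%) / 7.9% = 0.987
Highest: Birchway (0.987).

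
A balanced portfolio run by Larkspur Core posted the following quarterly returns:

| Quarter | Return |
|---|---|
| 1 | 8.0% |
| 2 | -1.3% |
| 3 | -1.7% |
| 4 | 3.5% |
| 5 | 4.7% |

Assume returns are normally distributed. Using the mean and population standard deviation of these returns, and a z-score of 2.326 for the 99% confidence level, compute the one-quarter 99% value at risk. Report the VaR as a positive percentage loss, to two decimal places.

5.94

Mean return r̄ = 13.20 / 5 = 2.6400%
Σ(r − r̄)² = 68.0720; population σ = √(68.0720/5) = 3.6898%
VaR = −(r̄ − z·σ) = −(2.6400 − 2.326 × 3.6898) = −(-5.9425) = 5.9425%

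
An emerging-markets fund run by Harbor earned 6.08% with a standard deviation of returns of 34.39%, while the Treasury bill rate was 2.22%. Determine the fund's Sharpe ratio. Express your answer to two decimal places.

0.11

Sharpe = (Rp − Rf) / σp = (6.08% − 2.22%) / 34.39% = 3.86% / 34.39% = 0.1122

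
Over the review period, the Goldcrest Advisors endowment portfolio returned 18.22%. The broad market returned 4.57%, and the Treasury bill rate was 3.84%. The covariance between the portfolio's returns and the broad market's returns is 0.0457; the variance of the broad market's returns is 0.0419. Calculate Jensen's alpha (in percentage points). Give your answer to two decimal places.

13.58

β = Cov / Var = 0.0457 / 0.0419 = 1.0907
E[R] = Rf + β(Rm − Rf) = 3.84% + 1.0907 × (4.57% − 3.84%) = 4.6362%
α = Rp − E[R] = 18.22% − 4.6362% = 13.5838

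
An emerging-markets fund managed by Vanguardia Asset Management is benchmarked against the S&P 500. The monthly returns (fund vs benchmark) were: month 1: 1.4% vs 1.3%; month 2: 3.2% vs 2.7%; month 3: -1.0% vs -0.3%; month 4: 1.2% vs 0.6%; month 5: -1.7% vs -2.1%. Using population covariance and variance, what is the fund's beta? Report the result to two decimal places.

1.06

r̄p = 0.6200%,  r̄m = 0.4400%
Cov = Σ(rp − r̄p)(rm − r̄m) / 5 = 2.7372
Var(rm) = Σ(rm − r̄m)² / 5 = 2.5744
β = Cov / Var = 2.7372 / 2.5744 = 1.0632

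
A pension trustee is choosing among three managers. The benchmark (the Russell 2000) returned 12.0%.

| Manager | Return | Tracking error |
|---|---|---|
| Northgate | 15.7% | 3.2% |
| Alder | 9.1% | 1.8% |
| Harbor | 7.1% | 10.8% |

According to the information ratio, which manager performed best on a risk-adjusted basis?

Northgate

Northgate: IR = (15.7% − 12.0%) / 3.2% = 1.156
Alder: IR = (9.1% − 12.0%) / 1.8% = -1.611
Harbor: IR = (7.1% − 12.0%) / 10.8% = -0.454
Highest: Northgate (1.156).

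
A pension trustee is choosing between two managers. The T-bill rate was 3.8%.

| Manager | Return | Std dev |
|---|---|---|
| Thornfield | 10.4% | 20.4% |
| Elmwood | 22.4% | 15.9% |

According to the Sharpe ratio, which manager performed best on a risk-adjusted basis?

Thornfield: Sharpe ratio = (10.4% − 3.8%) / 20.4% = 0.324
Elmwood: Sharpe ratio = (22.4% − 3.8%) / 15.9% = 1.170
Highest: Elmwood (1.170).

Elmwood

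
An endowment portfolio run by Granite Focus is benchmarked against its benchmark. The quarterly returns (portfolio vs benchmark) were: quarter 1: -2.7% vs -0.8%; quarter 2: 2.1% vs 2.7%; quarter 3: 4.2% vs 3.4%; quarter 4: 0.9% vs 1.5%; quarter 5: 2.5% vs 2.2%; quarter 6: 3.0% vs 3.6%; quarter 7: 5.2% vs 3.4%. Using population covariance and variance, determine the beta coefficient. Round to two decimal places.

1.56

r̄p = 2.1714%,  r̄m = 2.2857%
Cov = Σ(rp − r̄p)(rm − r̄m) / 7 = 3.2424
Var(rm) = Σ(rm − r̄m)² / 7 = 2.0755
β = Cov / Var = 3.2424 / 2.0755 = 1.5622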